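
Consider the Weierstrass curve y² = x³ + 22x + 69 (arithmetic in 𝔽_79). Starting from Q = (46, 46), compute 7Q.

(70, 66)

Repeated addition: build up to 7Q.
2Q: tangent at (46, 46): λ = (3·46² + 22)/(2·46) ≡ 50/13. 13⁻¹ ≡ 73 (mod 79) since 13·73 = 949 ≡ 1, so λ ≡ 50·73 ≡ 16.
  x = λ² - 46 - 46 = 256 - 92 ≡ 6; y = λ·(46 - 6) - 46 ≡ 41. → (6, 41)
3Q: (6, 41) + (46, 46). λ = (46 - 41)/(46 - 6) ≡ 5/40 mod 79. 40⁻¹ ≡ 2 (mod 79), so λ ≡ 10.
  x = λ² - 6 - 46 = 100 - 52 ≡ 48; y = λ·(6 - 48) - 41 ≡ 13. → (48, 13)
4Q: (48, 13) + (46, 46). λ = (46 - 13)/(46 - 48) ≡ 33/77 mod 79. 77⁻¹ ≡ 39 (mod 79), so λ ≡ 23.
  x = λ² - 48 - 46 = 529 - 94 ≡ 40; y = λ·(48 - 40) - 13 ≡ 13. → (40, 13)
5Q: (40, 13) + (46, 46). λ = (46 - 13)/(46 - 40) ≡ 33/6 mod 79. 6⁻¹ ≡ 66 (mod 79), so λ ≡ 45.
  x = λ² - 40 - 46 = 2025 - 86 ≡ 43; y = λ·(40 - 43) - 13 ≡ 10. → (43, 10)
6Q: (43, 10) + (46, 46). λ = (46 - 10)/(46 - 43) ≡ 36/3 mod 79. 3⁻¹ ≡ 53 (mod 79), so λ ≡ 12.
  x = λ² - 43 - 46 = 144 - 89 ≡ 55; y = λ·(43 - 55) - 10 ≡ 4. → (55, 4)
7Q: (55, 4) + (46, 46). λ = (46 - 4)/(46 - 55) ≡ 42/70 mod 79. 70⁻¹ ≡ 35 (mod 79) since 70·35 = 2450 ≡ 1, so λ ≡ 48.
  x = λ² - 55 - 46 = 2304 - 101 ≡ 70; y = λ·(55 - 70) - 4 ≡ 66. → (70, 66)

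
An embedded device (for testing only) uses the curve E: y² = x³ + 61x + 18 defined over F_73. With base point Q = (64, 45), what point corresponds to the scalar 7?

(44, 40)

Double-and-add on 7 = (111)₂. Start with Q = (64, 45) for the leading 1-bit.
double: tangent at (64, 45): λ = (3·64² + 61)/(2·45) ≡ 12/17. 17⁻¹ ≡ 43 (mod 73), so λ ≡ 12·43 ≡ 5.
  x = λ² - 64 - 64 = 25 - 128 ≡ 43; y = λ·(64 - 43) - 45 ≡ 60. → (43, 60)
add Q: (43, 60) + (64, 45). λ = (45 - 60)/(64 - 43) ≡ 58/21 mod 73. 21⁻¹ ≡ 7 (mod 73), so λ ≡ 41.
  x = λ² - 43 - 64 = 1681 - 107 ≡ 41; y = λ·(43 - 41) - 60 ≡ 22. → (41, 22)
double: tangent at (41, 22): λ = (3·41² + 61)/(2·22) ≡ 67/44. 44⁻¹ ≡ 5 (mod 73), so λ ≡ 67·5 ≡ 43.
  x = λ² - 41 - 41 = 1849 - 82 ≡ 15; y = λ·(41 - 15) - 22 ≡ 1. → (15, 1)
add Q: (15, 1) + (64, 45). λ = (45 - 1)/(64 - 15) ≡ 44/49 mod 73. 49⁻¹ ≡ 3 (mod 73), so λ ≡ 59.
  x = λ² - 15 - 64 = 3481 - 79 ≡ 44; y = λ·(15 - 44) - 1 ≡ 40. → (44, 40)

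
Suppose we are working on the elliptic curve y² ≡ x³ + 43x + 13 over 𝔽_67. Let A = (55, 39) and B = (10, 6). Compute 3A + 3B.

(8, 47)

First 3A:
Repeated addition: build up to 3A.
2A: tangent at (55, 39): λ = (3·55² + 43)/(2·39) ≡ 6/11. 11⁻¹ ≡ 61 (mod 67) since 11·61 = 671 ≡ 1, so λ ≡ 6·61 ≡ 31.
  x = λ² - 55 - 55 = 961 - 110 ≡ 47; y = λ·(55 - 47) - 39 ≡ 8. → (47, 8)
3A: (47, 8) + (55, 39). λ = (39 - 8)/(55 - 47) ≡ 31/8 mod 67. 8⁻¹ ≡ 42 (mod 67) since 8·42 = 336 ≡ 1, so λ ≡ 29.
  x = λ² - 47 - 55 = 841 - 102 ≡ 2; y = λ·(47 - 2) - 8 ≡ 24. → (2, 24)
3A = (2, 24).
Next 3B:
Repeated addition: build up to 3B.
2B: tangent at (10, 6): λ = (3·10² + 43)/(2·6) ≡ 8/12. 12⁻¹ ≡ 28 (mod 67), so λ ≡ 8·28 ≡ 23.
  x = λ² - 10 - 10 = 529 - 20 ≡ 40; y = λ·(10 - 40) - 6 ≡ 41. → (40, 41)
3B: (40, 41) + (10, 6). λ = (6 - 41)/(10 - 40) ≡ 32/37 mod 67. 37⁻¹ ≡ 29 (mod 67) since 37·29 = 1073 ≡ 1, so λ ≡ 57.
  x = λ² - 40 - 10 = 3249 - 50 ≡ 50; y = λ·(40 - 50) - 41 ≡ 59. → (50, 59)
3B = (50, 59).
Finally 3A + 3B:
(2, 24) + (50, 59). λ = (59 - 24)/(50 - 2) ≡ 35/48 mod 67. 48⁻¹ ≡ 7 (mod 67), so λ ≡ 44.
  x = λ² - 2 - 50 = 1936 - 52 ≡ 8; y = λ·(2 - 8) - 24 ≡ 47. → (8, 47)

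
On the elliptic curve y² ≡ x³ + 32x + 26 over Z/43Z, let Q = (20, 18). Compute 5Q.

(25, 5)

Repeated addition: build up to 5Q.
2Q: tangent at (20, 18): λ = (3·20² + 32)/(2·18) ≡ 28/36. 36⁻¹ ≡ 6 (mod 43) since 36·6 = 216 ≡ 1, so λ ≡ 28·6 ≡ 39.
  x = λ² - 20 - 20 = 1521 - 40 ≡ 19; y = λ·(20 - 19) - 18 ≡ 21. → (19, 21)
3Q: (19, 21) + (20, 18). λ = (18 - 21)/(20 - 19) ≡ 40/1 mod 43. 1⁻¹ ≡ 1 (mod 43), so λ ≡ 40.
  x = λ² - 19 - 20 = 1600 - 39 ≡ 13; y = λ·(19 - 13) - 21 ≡ 4. → (13, 4)
4Q: (13, 4) + (20, 18). λ = (18 - 4)/(20 - 13) ≡ 14/7 mod 43. 7⁻¹ ≡ 37 (mod 43), so λ ≡ 2.
  x = λ² - 13 - 20 = 4 - 33 ≡ 14; y = λ·(13 - 14) - 4 ≡ 37. → (14, 37)
5Q: (14, 37) + (20, 18). λ = (18 - 37)/(20 - 14) ≡ 24/6 mod 43. 6⁻¹ ≡ 36 (mod 43), so λ ≡ 4.
  x = λ² - 14 - 20 = 16 - 34 ≡ 25; y = λ·(14 - 25) - 37 ≡ 5. → (25, 5)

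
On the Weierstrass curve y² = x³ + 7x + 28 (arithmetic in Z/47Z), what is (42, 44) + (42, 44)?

(14, 12)

tangent at (42, 44): λ = (3·42² + 7)/(2·44) ≡ 35/41. 41⁻¹ ≡ 39 (mod 47), so λ ≡ 35·39 ≡ 2.
  x = λ² - 42 - 42 = 4 - 84 ≡ 14; y = λ·(42 - 14) - 44 ≡ 12. → (14, 12)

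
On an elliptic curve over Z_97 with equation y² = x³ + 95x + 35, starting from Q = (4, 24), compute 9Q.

Double-and-add on 9 = (1001)₂. Start with Q = (4, 24) for the leading 1-bit.
double: tangent at (4, 24): λ = (3·4² + 95)/(2·24) ≡ 46/48. 48⁻¹ ≡ 95 (mod 97) since 48·95 = 4560 ≡ 1, so λ ≡ 46·95 ≡ 5.
  x = λ² - 4 - 4 = 25 - 8 ≡ 17; y = λ·(4 - 17) - 24 ≡ 8. → (17, 8)
double: tangent at (17, 8): λ = (3·17² + 95)/(2·8) ≡ 89/16. 16⁻¹ ≡ 91 (mod 97), so λ ≡ 89·91 ≡ 48.
  x = λ² - 17 - 17 = 2304 - 34 ≡ 39; y = λ·(17 - 39) - 8 ≡ 3. → (39, 3)
double: tangent at (39, 3): λ = (3·39² + 95)/(2·3) ≡ 2/6. 6⁻¹ ≡ 81 (mod 97) since 6·81 = 486 ≡ 1, so λ ≡ 2·81 ≡ 65.
  x = λ² - 39 - 39 = 4225 - 78 ≡ 73; y = λ·(39 - 73) - 3 ≡ 18. → (73, 18)
add Q: (73, 18) + (4, 24). λ = (24 - 18)/(4 - 73) ≡ 6/28 mod 97. 28⁻¹ ≡ 52 (mod 97), so λ ≡ 21.
  x = λ² - 73 - 4 = 441 - 77 ≡ 73; y = λ·(73 - 73) - 18 ≡ 79. → (73, 79)

(73, 79)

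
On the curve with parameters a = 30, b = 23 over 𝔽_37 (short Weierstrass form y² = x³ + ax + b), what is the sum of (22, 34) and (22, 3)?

The two points share x = 22 and their y-coordinates satisfy 34 + 3 ≡ 0 (mod 37), so they are inverses. Their sum is O.

O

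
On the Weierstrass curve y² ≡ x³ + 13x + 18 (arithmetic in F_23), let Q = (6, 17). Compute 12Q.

O

Repeated addition: build up to 12Q.
2Q: tangent at (6, 17): λ = (3·6² + 13)/(2·17) ≡ 6/11. 11⁻¹ ≡ 21 (mod 23) since 11·21 = 231 ≡ 1, so λ ≡ 6·21 ≡ 11.
  x = λ² - 6 - 6 = 121 - 12 ≡ 17; y = λ·(6 - 17) - 17 ≡ 0. → (17, 0)
3Q: (17, 0) + (6, 17). λ = (17 - 0)/(6 - 17) ≡ 17/12 mod 23. 12⁻¹ ≡ 2 (mod 23), so λ ≡ 11.
  x = λ² - 17 - 6 = 121 - 23 ≡ 6; y = λ·(17 - 6) - 0 ≡ 6. → (6, 6)
4Q: (6, 6) + (6, 17): same x and y₁ ≡ -y₂, so the sum is the point at infinity.
5Q: the point at infinity + (6, 17) = (6, 17) (identity).
6Q: tangent at (6, 17): λ = (3·6² + 13)/(2·17) ≡ 6/11. 11⁻¹ ≡ 21 (mod 23), so λ ≡ 6·21 ≡ 11.
  x = λ² - 6 - 6 = 121 - 12 ≡ 17; y = λ·(6 - 17) - 17 ≡ 0. → (17, 0)
7Q: (17, 0) + (6, 17). λ = (17 - 0)/(6 - 17) ≡ 17/12 mod 23. 12⁻¹ ≡ 2 (mod 23), so λ ≡ 11.
  x = λ² - 17 - 6 = 121 - 23 ≡ 6; y = λ·(17 - 6) - 0 ≡ 6. → (6, 6)
8Q: (6, 6) + (6, 17): same x and y₁ ≡ -y₂, so the sum is the point at infinity.
9Q: the point at infinity + (6, 17) = (6, 17) (identity).
10Q: tangent at (6, 17): λ = (3·6² + 13)/(2·17) ≡ 6/11. 11⁻¹ ≡ 21 (mod 23) since 11·21 = 231 ≡ 1, so λ ≡ 6·21 ≡ 11.
  x = λ² - 6 - 6 = 121 - 12 ≡ 17; y = λ·(6 - 17) - 17 ≡ 0. → (17, 0)
11Q: (17, 0) + (6, 17). λ = (17 - 0)/(6 - 17) ≡ 17/12 mod 23. 12⁻¹ ≡ 2 (mod 23) since 12·2 = 24 ≡ 1, so λ ≡ 11.
  x = λ² - 17 - 6 = 121 - 23 ≡ 6; y = λ·(17 - 6) - 0 ≡ 6. → (6, 6)
12Q: (6, 6) + (6, 17): same x and y₁ ≡ -y₂, so the sum is the point at infinity.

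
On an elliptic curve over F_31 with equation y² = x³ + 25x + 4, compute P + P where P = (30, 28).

tangent at (30, 28): λ = (3·30² + 25)/(2·28) ≡ 28/25. 25⁻¹ ≡ 5 (mod 31), so λ ≡ 28·5 ≡ 16.
  x = λ² - 30 - 30 = 256 - 60 ≡ 10; y = λ·(30 - 10) - 28 ≡ 13. → (10, 13)

(10, 13)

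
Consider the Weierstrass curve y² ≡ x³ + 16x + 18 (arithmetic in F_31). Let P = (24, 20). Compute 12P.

Double-and-add on 12 = (1100)₂. Start with P = (24, 20) for the leading 1-bit.
double: tangent at (24, 20): λ = (3·24² + 16)/(2·20) ≡ 8/9. 9⁻¹ ≡ 7 (mod 31), so λ ≡ 8·7 ≡ 25.
  x = λ² - 24 - 24 = 625 - 48 ≡ 19; y = λ·(24 - 19) - 20 ≡ 12. → (19, 12)
add P: (19, 12) + (24, 20). λ = (20 - 12)/(24 - 19) ≡ 8/5 mod 31. 5⁻¹ ≡ 25 (mod 31) since 5·25 = 125 ≡ 1, so λ ≡ 14.
  x = λ² - 19 - 24 = 196 - 43 ≡ 29; y = λ·(19 - 29) - 12 ≡ 3. → (29, 3)
double: tangent at (29, 3): λ = (3·29² + 16)/(2·3) ≡ 28/6. 6⁻¹ ≡ 26 (mod 31), so λ ≡ 28·26 ≡ 15.
  x = λ² - 29 - 29 = 225 - 58 ≡ 12; y = λ·(29 - 12) - 3 ≡ 4. → (12, 4)
double: tangent at (12, 4): λ = (3·12² + 16)/(2·4) ≡ 14/8. 8⁻¹ ≡ 4 (mod 31), so λ ≡ 14·4 ≡ 25.
  x = λ² - 12 - 12 = 625 - 24 ≡ 12; y = λ·(12 - 12) - 4 ≡ 27. → (12, 27)

(12, 27)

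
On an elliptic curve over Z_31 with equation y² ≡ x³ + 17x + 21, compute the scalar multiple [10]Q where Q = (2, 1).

(22, 10)

Double-and-add on 10 = (1010)₂. Start with Q = (2, 1) for the leading 1-bit.
double: tangent at (2, 1): λ = (3·2² + 17)/(2·1) ≡ 29/2. 2⁻¹ ≡ 16 (mod 31) since 2·16 = 32 ≡ 1, so λ ≡ 29·16 ≡ 30.
  x = λ² - 2 - 2 = 900 - 4 ≡ 28; y = λ·(2 - 28) - 1 ≡ 25. → (28, 25)
double: tangent at (28, 25): λ = (3·28² + 17)/(2·25) ≡ 13/19. 19⁻¹ ≡ 18 (mod 31) since 19·18 = 342 ≡ 1, so λ ≡ 13·18 ≡ 17.
  x = λ² - 28 - 28 = 289 - 56 ≡ 16; y = λ·(28 - 16) - 25 ≡ 24. → (16, 24)
add Q: (16, 24) + (2, 1). λ = (1 - 24)/(2 - 16) ≡ 8/17 mod 31. 17⁻¹ ≡ 11 (mod 31), so λ ≡ 26.
  x = λ² - 16 - 2 = 676 - 18 ≡ 7; y = λ·(16 - 7) - 24 ≡ 24. → (7, 24)
double: tangent at (7, 24): λ = (3·7² + 17)/(2·24) ≡ 9/17. 17⁻¹ ≡ 11 (mod 31) since 17·11 = 187 ≡ 1, so λ ≡ 9·11 ≡ 6.
  x = λ² - 7 - 7 = 36 - 14 ≡ 22; y = λ·(7 - 22) - 24 ≡ 10. → (22, 10)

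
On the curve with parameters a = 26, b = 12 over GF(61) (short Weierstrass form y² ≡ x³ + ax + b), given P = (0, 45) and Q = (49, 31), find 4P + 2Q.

First 4P:
Double-and-add on 4 = (100)₂. Start with P = (0, 45) for the leading 1-bit.
double: tangent at (0, 45): λ = (3·0² + 26)/(2·45) ≡ 26/29. 29⁻¹ ≡ 40 (mod 61), so λ ≡ 26·40 ≡ 3.
  x = λ² - 0 - 0 = 9 - 0 ≡ 9; y = λ·(0 - 9) - 45 ≡ 50. → (9, 50)
double: tangent at (9, 50): λ = (3·9² + 26)/(2·50) ≡ 25/39. 39⁻¹ ≡ 36 (mod 61), so λ ≡ 25·36 ≡ 46.
  x = λ² - 9 - 9 = 2116 - 18 ≡ 24; y = λ·(9 - 24) - 50 ≡ 53. → (24, 53)
4P = (24, 53).
Next 2Q:
Repeated addition: build up to 2Q.
2Q: tangent at (49, 31): λ = (3·49² + 26)/(2·31) ≡ 31/1. 1⁻¹ ≡ 1 (mod 61), so λ ≡ 31·1 ≡ 31.
  x = λ² - 49 - 49 = 961 - 98 ≡ 9; y = λ·(49 - 9) - 31 ≡ 50. → (9, 50)
2Q = (9, 50).
Finally 4P + 2Q:
(24, 53) + (9, 50). λ = (50 - 53)/(9 - 24) ≡ 58/46 mod 61. 46⁻¹ ≡ 4 (mod 61), so λ ≡ 49.
  x = λ² - 24 - 9 = 2401 - 33 ≡ 50; y = λ·(24 - 50) - 53 ≡ 15. → (50, 15)

(50, 15)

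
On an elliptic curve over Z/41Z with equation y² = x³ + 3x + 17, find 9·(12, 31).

(2, 21)

Write P = (12, 31).
Double-and-add on 9 = (1001)₂. Start with P = (12, 31) for the leading 1-bit.
double: tangent at (12, 31): λ = (3·12² + 3)/(2·31) ≡ 25/21. 21⁻¹ ≡ 2 (mod 41), so λ ≡ 25·2 ≡ 9.
  x = λ² - 12 - 12 = 81 - 24 ≡ 16; y = λ·(12 - 16) - 31 ≡ 15. → (16, 15)
double: tangent at (16, 15): λ = (3·16² + 3)/(2·15) ≡ 33/30. 30⁻¹ ≡ 26 (mod 41), so λ ≡ 33·26 ≡ 38.
  x = λ² - 16 - 16 = 1444 - 32 ≡ 18; y = λ·(16 - 18) - 15 ≡ 32. → (18, 32)
double: tangent at (18, 32): λ = (3·18² + 3)/(2·32) ≡ 32/23. 23⁻¹ ≡ 25 (mod 41), so λ ≡ 32·25 ≡ 21.
  x = λ² - 18 - 18 = 441 - 36 ≡ 36; y = λ·(18 - 36) - 32 ≡ 0. → (36, 0)
add P: (36, 0) + (12, 31). λ = (31 - 0)/(12 - 36) ≡ 31/17 mod 41. 17⁻¹ ≡ 29 (mod 41) since 17·29 = 493 ≡ 1, so λ ≡ 38.
  x = λ² - 36 - 12 = 1444 - 48 ≡ 2; y = λ·(36 - 2) - 0 ≡ 21. → (2, 21)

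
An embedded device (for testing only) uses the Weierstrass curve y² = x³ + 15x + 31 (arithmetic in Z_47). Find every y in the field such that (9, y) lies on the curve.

x³ + 15x + 31 = 895 ≡ 2 (mod 47).
Square roots of 2 mod 47: 7 and 40 (since 7² = 49 ≡ 2).

7, 40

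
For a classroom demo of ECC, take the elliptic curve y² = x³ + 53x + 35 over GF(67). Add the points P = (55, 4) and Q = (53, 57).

(55, 4) + (53, 57). λ = (57 - 4)/(53 - 55) ≡ 53/65 mod 67. 65⁻¹ ≡ 33 (mod 67) since 65·33 = 2145 ≡ 1, so λ ≡ 7.
  x = λ² - 55 - 53 = 49 - 108 ≡ 8; y = λ·(55 - 8) - 4 ≡ 57. → (8, 57)

(8, 57)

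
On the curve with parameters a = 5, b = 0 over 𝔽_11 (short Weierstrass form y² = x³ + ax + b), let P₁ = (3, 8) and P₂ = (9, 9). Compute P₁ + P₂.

(3, 8) + (9, 9). λ = (9 - 8)/(9 - 3) ≡ 1/6 mod 11. 6⁻¹ ≡ 2 (mod 11), so λ ≡ 2.
  x = λ² - 3 - 9 = 4 - 12 ≡ 3; y = λ·(3 - 3) - 8 ≡ 3. → (3, 3)

(3, 3)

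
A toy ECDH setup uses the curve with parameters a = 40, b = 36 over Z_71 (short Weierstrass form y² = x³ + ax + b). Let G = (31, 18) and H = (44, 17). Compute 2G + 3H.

(9, 29)

First 2G:
Repeated addition: build up to 2G.
2G: tangent at (31, 18): λ = (3·31² + 40)/(2·18) ≡ 12/36. 36⁻¹ ≡ 2 (mod 71), so λ ≡ 12·2 ≡ 24.
  x = λ² - 31 - 31 = 576 - 62 ≡ 17; y = λ·(31 - 17) - 18 ≡ 34. → (17, 34)
2G = (17, 34).
Next 3H:
Repeated addition: build up to 3H.
2H: tangent at (44, 17): λ = (3·44² + 40)/(2·17) ≡ 26/34. 34⁻¹ ≡ 23 (mod 71) since 34·23 = 782 ≡ 1, so λ ≡ 26·23 ≡ 30.
  x = λ² - 44 - 44 = 900 - 88 ≡ 31; y = λ·(44 - 31) - 17 ≡ 18. → (31, 18)
3H: (31, 18) + (44, 17). λ = (17 - 18)/(44 - 31) ≡ 70/13 mod 71. 13⁻¹ ≡ 11 (mod 71), so λ ≡ 60.
  x = λ² - 31 - 44 = 3600 - 75 ≡ 46; y = λ·(31 - 46) - 18 ≡ 5. → (46, 5)
3H = (46, 5).
Finally 2G + 3H:
(17, 34) + (46, 5). λ = (5 - 34)/(46 - 17) ≡ 42/29 mod 71. 29⁻¹ ≡ 49 (mod 71) since 29·49 = 1421 ≡ 1, so λ ≡ 70.
  x = λ² - 17 - 46 = 4900 - 63 ≡ 9; y = λ·(17 - 9) - 34 ≡ 29. → (9, 29)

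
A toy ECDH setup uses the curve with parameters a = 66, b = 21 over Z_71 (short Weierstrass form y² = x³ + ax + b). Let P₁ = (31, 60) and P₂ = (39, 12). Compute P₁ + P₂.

(37, 47)

(31, 60) + (39, 12). λ = (12 - 60)/(39 - 31) ≡ 23/8 mod 71. 8⁻¹ ≡ 9 (mod 71) since 8·9 = 72 ≡ 1, so λ ≡ 65.
  x = λ² - 31 - 39 = 4225 - 70 ≡ 37; y = λ·(31 - 37) - 60 ≡ 47. → (37, 47)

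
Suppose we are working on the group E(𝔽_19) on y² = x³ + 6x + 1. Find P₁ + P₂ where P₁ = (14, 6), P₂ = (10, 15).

(6, 14)

(14, 6) + (10, 15). λ = (15 - 6)/(10 - 14) ≡ 9/15 mod 19. 15⁻¹ ≡ 14 (mod 19), so λ ≡ 12.
  x = λ² - 14 - 10 = 144 - 24 ≡ 6; y = λ·(14 - 6) - 6 ≡ 14. → (6, 14)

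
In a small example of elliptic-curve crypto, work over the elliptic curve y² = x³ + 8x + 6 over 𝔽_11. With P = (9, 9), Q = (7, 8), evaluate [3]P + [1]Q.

First 3P:
Repeated addition: build up to 3P.
2P: tangent at (9, 9): λ = (3·9² + 8)/(2·9) ≡ 9/7. 7⁻¹ ≡ 8 (mod 11) since 7·8 = 56 ≡ 1, so λ ≡ 9·8 ≡ 6.
  x = λ² - 9 - 9 = 36 - 18 ≡ 7; y = λ·(9 - 7) - 9 ≡ 3. → (7, 3)
3P: (7, 3) + (9, 9). λ = (9 - 3)/(9 - 7) ≡ 6/2 mod 11. 2⁻¹ ≡ 6 (mod 11) since 2·6 = 12 ≡ 1, so λ ≡ 3.
  x = λ² - 7 - 9 = 9 - 16 ≡ 4; y = λ·(7 - 4) - 3 ≡ 6. → (4, 6)
3P = (4, 6).
Finally 3P + Q:
(4, 6) + (7, 8). λ = (8 - 6)/(7 - 4) ≡ 2/3 mod 11. 3⁻¹ ≡ 4 (mod 11), so λ ≡ 8.
  x = λ² - 4 - 7 = 64 - 11 ≡ 9; y = λ·(4 - 9) - 6 ≡ 9. → (9, 9)

(9, 9)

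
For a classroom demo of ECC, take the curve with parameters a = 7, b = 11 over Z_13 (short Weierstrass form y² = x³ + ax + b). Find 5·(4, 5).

O

Write P = (4, 5).
Repeated addition: build up to 5P.
2P: tangent at (4, 5): λ = (3·4² + 7)/(2·5) ≡ 3/10. 10⁻¹ ≡ 4 (mod 13), so λ ≡ 3·4 ≡ 12.
  x = λ² - 4 - 4 = 144 - 8 ≡ 6; y = λ·(4 - 6) - 5 ≡ 10. → (6, 10)
3P: (6, 10) + (4, 5). λ = (5 - 10)/(4 - 6) ≡ 8/11 mod 13. 11⁻¹ ≡ 6 (mod 13) since 11·6 = 66 ≡ 1, so λ ≡ 9.
  x = λ² - 6 - 4 = 81 - 10 ≡ 6; y = λ·(6 - 6) - 10 ≡ 3. → (6, 3)
4P: (6, 3) + (4, 5). λ = (5 - 3)/(4 - 6) ≡ 2/11 mod 13. 11⁻¹ ≡ 6 (mod 13), so λ ≡ 12.
  x = λ² - 6 - 4 = 144 - 10 ≡ 4; y = λ·(6 - 4) - 3 ≡ 8. → (4, 8)
5P: (4, 8) + (4, 5): same x and y₁ ≡ -y₂, so the sum is O.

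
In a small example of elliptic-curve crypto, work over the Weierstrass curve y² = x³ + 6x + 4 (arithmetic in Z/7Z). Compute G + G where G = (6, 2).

tangent at (6, 2): λ = (3·6² + 6)/(2·2) ≡ 2/4. 4⁻¹ ≡ 2 (mod 7), so λ ≡ 2·2 ≡ 4.
  x = λ² - 6 - 6 = 16 - 12 ≡ 4; y = λ·(6 - 4) - 2 ≡ 6. → (4, 6)

(4, 6)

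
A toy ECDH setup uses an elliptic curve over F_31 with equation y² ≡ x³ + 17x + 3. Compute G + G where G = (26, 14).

(17, 20)

tangent at (26, 14): λ = (3·26² + 17)/(2·14) ≡ 30/28. 28⁻¹ ≡ 10 (mod 31), so λ ≡ 30·10 ≡ 21.
  x = λ² - 26 - 26 = 441 - 52 ≡ 17; y = λ·(26 - 17) - 14 ≡ 20. → (17, 20)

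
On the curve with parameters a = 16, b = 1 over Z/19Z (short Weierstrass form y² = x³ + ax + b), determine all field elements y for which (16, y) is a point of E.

none

x³ + 16x + 1 = 4353 ≡ 2 (mod 19).
2 is a non-residue mod 19; no y exists.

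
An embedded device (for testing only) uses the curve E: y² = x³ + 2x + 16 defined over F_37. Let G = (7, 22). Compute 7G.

Repeated addition: build up to 7G.
2G: tangent at (7, 22): λ = (3·7² + 2)/(2·22) ≡ 1/7. 7⁻¹ ≡ 16 (mod 37) since 7·16 = 112 ≡ 1, so λ ≡ 1·16 ≡ 16.
  x = λ² - 7 - 7 = 256 - 14 ≡ 20; y = λ·(7 - 20) - 22 ≡ 29. → (20, 29)
3G: (20, 29) + (7, 22). λ = (22 - 29)/(7 - 20) ≡ 30/24 mod 37. 24⁻¹ ≡ 17 (mod 37), so λ ≡ 29.
  x = λ² - 20 - 7 = 841 - 27 ≡ 0; y = λ·(20 - 0) - 29 ≡ 33. → (0, 33)
4G: (0, 33) + (7, 22). λ = (22 - 33)/(7 - 0) ≡ 26/7 mod 37. 7⁻¹ ≡ 16 (mod 37) since 7·16 = 112 ≡ 1, so λ ≡ 9.
  x = λ² - 0 - 7 = 81 - 7 ≡ 0; y = λ·(0 - 0) - 33 ≡ 4. → (0, 4)
5G: (0, 4) + (7, 22). λ = (22 - 4)/(7 - 0) ≡ 18/7 mod 37. 7⁻¹ ≡ 16 (mod 37) since 7·16 = 112 ≡ 1, so λ ≡ 29.
  x = λ² - 0 - 7 = 841 - 7 ≡ 20; y = λ·(0 - 20) - 4 ≡ 8. → (20, 8)
6G: (20, 8) + (7, 22). λ = (22 - 8)/(7 - 20) ≡ 14/24 mod 37. 24⁻¹ ≡ 17 (mod 37) since 24·17 = 408 ≡ 1, so λ ≡ 16.
  x = λ² - 20 - 7 = 256 - 27 ≡ 7; y = λ·(20 - 7) - 8 ≡ 15. → (7, 15)
7G: (7, 15) + (7, 22): same x and y₁ ≡ -y₂, so the sum is O.

O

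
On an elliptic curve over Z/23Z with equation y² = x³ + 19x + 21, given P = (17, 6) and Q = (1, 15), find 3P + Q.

(3, 6)

First 3P:
Repeated addition: build up to 3P.
2P: tangent at (17, 6): λ = (3·17² + 19)/(2·6) ≡ 12/12. 12⁻¹ ≡ 2 (mod 23) since 12·2 = 24 ≡ 1, so λ ≡ 12·2 ≡ 1.
  x = λ² - 17 - 17 = 1 - 34 ≡ 13; y = λ·(17 - 13) - 6 ≡ 21. → (13, 21)
3P: (13, 21) + (17, 6). λ = (6 - 21)/(17 - 13) ≡ 8/4 mod 23. 4⁻¹ ≡ 6 (mod 23) since 4·6 = 24 ≡ 1, so λ ≡ 2.
  x = λ² - 13 - 17 = 4 - 30 ≡ 20; y = λ·(13 - 20) - 21 ≡ 11. → (20, 11)
3P = (20, 11).
Finally 3P + Q:
(20, 11) + (1, 15). λ = (15 - 11)/(1 - 20) ≡ 4/4 mod 23. 4⁻¹ ≡ 6 (mod 23), so λ ≡ 1.
  x = λ² - 20 - 1 = 1 - 21 ≡ 3; y = λ·(20 - 3) - 11 ≡ 6. → (3, 6)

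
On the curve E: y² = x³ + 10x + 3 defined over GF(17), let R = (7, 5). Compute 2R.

(12, 10)

tangent at (7, 5): λ = (3·7² + 10)/(2·5) ≡ 4/10. 10⁻¹ ≡ 12 (mod 17), so λ ≡ 4·12 ≡ 14.
  x = λ² - 7 - 7 = 196 - 14 ≡ 12; y = λ·(7 - 12) - 5 ≡ 10. → (12, 10)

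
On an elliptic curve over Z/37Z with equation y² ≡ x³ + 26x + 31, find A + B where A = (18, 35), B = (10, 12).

(18, 35) + (10, 12). λ = (12 - 35)/(10 - 18) ≡ 14/29 mod 37. 29⁻¹ ≡ 23 (mod 37) since 29·23 = 667 ≡ 1, so λ ≡ 26.
  x = λ² - 18 - 10 = 676 - 28 ≡ 19; y = λ·(18 - 19) - 35 ≡ 13. → (19, 13)

(19, 13)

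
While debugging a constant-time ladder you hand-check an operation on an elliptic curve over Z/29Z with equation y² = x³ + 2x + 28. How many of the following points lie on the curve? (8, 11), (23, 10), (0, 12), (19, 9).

3

(8, 11): 11² ≡ 5, rhs ≡ 5 → on.
(23, 10): 10² ≡ 13, rhs ≡ 3 → off.
(0, 12): 12² ≡ 28, rhs ≡ 28 → on.
(19, 9): 9² ≡ 23, rhs ≡ 23 → on.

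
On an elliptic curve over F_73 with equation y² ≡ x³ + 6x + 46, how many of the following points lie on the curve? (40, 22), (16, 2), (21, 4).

3

(40, 22): 22² ≡ 46, rhs ≡ 46 → on.
(16, 2): 2² ≡ 4, rhs ≡ 4 → on.
(21, 4): 4² ≡ 16, rhs ≡ 16 → on.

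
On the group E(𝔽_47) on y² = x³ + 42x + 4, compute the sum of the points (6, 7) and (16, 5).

(10, 22)

(6, 7) + (16, 5). λ = (5 - 7)/(16 - 6) ≡ 45/10 mod 47. 10⁻¹ ≡ 33 (mod 47), so λ ≡ 28.
  x = λ² - 6 - 16 = 784 - 22 ≡ 10; y = λ·(6 - 10) - 7 ≡ 22. → (10, 22)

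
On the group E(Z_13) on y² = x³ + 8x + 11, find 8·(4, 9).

(2, 10)

Write Q = (4, 9).
Repeated addition: build up to 8Q.
2Q: tangent at (4, 9): λ = (3·4² + 8)/(2·9) ≡ 4/5. 5⁻¹ ≡ 8 (mod 13), so λ ≡ 4·8 ≡ 6.
  x = λ² - 4 - 4 = 36 - 8 ≡ 2; y = λ·(4 - 2) - 9 ≡ 3. → (2, 3)
3Q: (2, 3) + (4, 9). λ = (9 - 3)/(4 - 2) ≡ 6/2 mod 13. 2⁻¹ ≡ 7 (mod 13), so λ ≡ 3.
  x = λ² - 2 - 4 = 9 - 6 ≡ 3; y = λ·(2 - 3) - 3 ≡ 7. → (3, 7)
4Q: (3, 7) + (4, 9). λ = (9 - 7)/(4 - 3) ≡ 2/1 mod 13. 1⁻¹ ≡ 1 (mod 13), so λ ≡ 2.
  x = λ² - 3 - 4 = 4 - 7 ≡ 10; y = λ·(3 - 10) - 7 ≡ 5. → (10, 5)
5Q: (10, 5) + (4, 9). λ = (9 - 5)/(4 - 10) ≡ 4/7 mod 13. 7⁻¹ ≡ 2 (mod 13), so λ ≡ 8.
  x = λ² - 10 - 4 = 64 - 14 ≡ 11; y = λ·(10 - 11) - 5 ≡ 0. → (11, 0)
6Q: (11, 0) + (4, 9). λ = (9 - 0)/(4 - 11) ≡ 9/6 mod 13. 6⁻¹ ≡ 11 (mod 13), so λ ≡ 8.
  x = λ² - 11 - 4 = 64 - 15 ≡ 10; y = λ·(11 - 10) - 0 ≡ 8. → (10, 8)
7Q: (10, 8) + (4, 9). λ = (9 - 8)/(4 - 10) ≡ 1/7 mod 13. 7⁻¹ ≡ 2 (mod 13), so λ ≡ 2.
  x = λ² - 10 - 4 = 4 - 14 ≡ 3; y = λ·(10 - 3) - 8 ≡ 6. → (3, 6)
8Q: (3, 6) + (4, 9). λ = (9 - 6)/(4 - 3) ≡ 3/1 mod 13. 1⁻¹ ≡ 1 (mod 13) since 1·1 = 1 ≡ 1, so λ ≡ 3.
  x = λ² - 3 - 4 = 9 - 7 ≡ 2; y = λ·(3 - 2) - 6 ≡ 10. → (2, 10)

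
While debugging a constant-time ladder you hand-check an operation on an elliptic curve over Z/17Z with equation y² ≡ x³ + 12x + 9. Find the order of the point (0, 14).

2P: tangent at (0, 14): λ = (3·0² + 12)/(2·14) ≡ 12/11. 11⁻¹ ≡ 14 (mod 17), so λ ≡ 12·14 ≡ 15.
  x = λ² - 0 - 0 = 225 - 0 ≡ 4; y = λ·(0 - 4) - 14 ≡ 11. → (4, 11)
3P: (4, 11) + (0, 14). λ = (14 - 11)/(0 - 4) ≡ 3/13 mod 17. 13⁻¹ ≡ 4 (mod 17) since 13·4 = 52 ≡ 1, so λ ≡ 12.
  x = λ² - 4 - 0 = 144 - 4 ≡ 4; y = λ·(4 - 4) - 11 ≡ 6. → (4, 6)
4P: (4, 6) + (0, 14). λ = (14 - 6)/(0 - 4) ≡ 8/13 mod 17. 13⁻¹ ≡ 4 (mod 17), so λ ≡ 15.
  x = λ² - 4 - 0 = 225 - 4 ≡ 0; y = λ·(4 - 0) - 6 ≡ 3. → (0, 3)
5P: (0, 3) + (0, 14): same x and y₁ ≡ -y₂, so the sum is the point at infinity.
5P = the point at infinity, so the order is 5.

5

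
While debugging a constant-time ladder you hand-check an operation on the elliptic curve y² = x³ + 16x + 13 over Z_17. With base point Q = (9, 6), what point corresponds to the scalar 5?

(2, 6)

Repeated addition: build up to 5Q.
2Q: tangent at (9, 6): λ = (3·9² + 16)/(2·6) ≡ 4/12. 12⁻¹ ≡ 10 (mod 17) since 12·10 = 120 ≡ 1, so λ ≡ 4·10 ≡ 6.
  x = λ² - 9 - 9 = 36 - 18 ≡ 1; y = λ·(9 - 1) - 6 ≡ 8. → (1, 8)
3Q: (1, 8) + (9, 6). λ = (6 - 8)/(9 - 1) ≡ 15/8 mod 17. 8⁻¹ ≡ 15 (mod 17) since 8·15 = 120 ≡ 1, so λ ≡ 4.
  x = λ² - 1 - 9 = 16 - 10 ≡ 6; y = λ·(1 - 6) - 8 ≡ 6. → (6, 6)
4Q: (6, 6) + (9, 6). λ = (6 - 6)/(9 - 6) ≡ 0/3 mod 17. 3⁻¹ ≡ 6 (mod 17), so λ ≡ 0.
  x = λ² - 6 - 9 = 0 - 15 ≡ 2; y = λ·(6 - 2) - 6 ≡ 11. → (2, 11)
5Q: (2, 11) + (9, 6). λ = (6 - 11)/(9 - 2) ≡ 12/7 mod 17. 7⁻¹ ≡ 5 (mod 17), so λ ≡ 9.
  x = λ² - 2 - 9 = 81 - 11 ≡ 2; y = λ·(2 - 2) - 11 ≡ 6. → (2, 6)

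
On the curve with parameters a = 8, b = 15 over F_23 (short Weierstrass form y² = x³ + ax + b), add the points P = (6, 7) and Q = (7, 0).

(6, 7) + (7, 0). λ = (0 - 7)/(7 - 6) ≡ 16/1 mod 23. 1⁻¹ ≡ 1 (mod 23) since 1·1 = 1 ≡ 1, so λ ≡ 16.
  x = λ² - 6 - 7 = 256 - 13 ≡ 13; y = λ·(6 - 13) - 7 ≡ 19. → (13, 19)

(13, 19)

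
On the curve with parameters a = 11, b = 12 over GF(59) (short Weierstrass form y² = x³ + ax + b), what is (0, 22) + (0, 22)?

tangent at (0, 22): λ = (3·0² + 11)/(2·22) ≡ 11/44. 44⁻¹ ≡ 55 (mod 59) since 44·55 = 2420 ≡ 1, so λ ≡ 11·55 ≡ 15.
  x = λ² - 0 - 0 = 225 - 0 ≡ 48; y = λ·(0 - 48) - 22 ≡ 25. → (48, 25)

(48, 25)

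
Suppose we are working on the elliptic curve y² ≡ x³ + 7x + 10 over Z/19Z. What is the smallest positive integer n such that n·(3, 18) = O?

2P: tangent at (3, 18): λ = (3·3² + 7)/(2·18) ≡ 15/17. 17⁻¹ ≡ 9 (mod 19) since 17·9 = 153 ≡ 1, so λ ≡ 15·9 ≡ 2.
  x = λ² - 3 - 3 = 4 - 6 ≡ 17; y = λ·(3 - 17) - 18 ≡ 11. → (17, 11)
3P: (17, 11) + (3, 18). λ = (18 - 11)/(3 - 17) ≡ 7/5 mod 19. 5⁻¹ ≡ 4 (mod 19) since 5·4 = 20 ≡ 1, so λ ≡ 9.
  x = λ² - 17 - 3 = 81 - 20 ≡ 4; y = λ·(17 - 4) - 11 ≡ 11. → (4, 11)
4P: (4, 11) + (3, 18). λ = (18 - 11)/(3 - 4) ≡ 7/18 mod 19. 18⁻¹ ≡ 18 (mod 19), so λ ≡ 12.
  x = λ² - 4 - 3 = 144 - 7 ≡ 4; y = λ·(4 - 4) - 11 ≡ 8. → (4, 8)
5P: (4, 8) + (3, 18). λ = (18 - 8)/(3 - 4) ≡ 10/18 mod 19. 18⁻¹ ≡ 18 (mod 19) since 18·18 = 324 ≡ 1, so λ ≡ 9.
  x = λ² - 4 - 3 = 81 - 7 ≡ 17; y = λ·(4 - 17) - 8 ≡ 8. → (17, 8)
6P: (17, 8) + (3, 18). λ = (18 - 8)/(3 - 17) ≡ 10/5 mod 19. 5⁻¹ ≡ 4 (mod 19), so λ ≡ 2.
  x = λ² - 17 - 3 = 4 - 20 ≡ 3; y = λ·(17 - 3) - 8 ≡ 1. → (3, 1)
7P: (3, 1) + (3, 18): same x and y₁ ≡ -y₂, so the sum is O.
7P = O, so the order is 7.

7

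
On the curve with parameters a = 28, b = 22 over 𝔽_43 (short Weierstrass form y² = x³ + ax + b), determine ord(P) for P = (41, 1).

2P: tangent at (41, 1): λ = (3·41² + 28)/(2·1) ≡ 40/2. 2⁻¹ ≡ 22 (mod 43), so λ ≡ 40·22 ≡ 20.
  x = λ² - 41 - 41 = 400 - 82 ≡ 17; y = λ·(41 - 17) - 1 ≡ 6. → (17, 6)
3P: (17, 6) + (41, 1). λ = (1 - 6)/(41 - 17) ≡ 38/24 mod 43. 24⁻¹ ≡ 9 (mod 43), so λ ≡ 41.
  x = λ² - 17 - 41 = 1681 - 58 ≡ 32; y = λ·(17 - 32) - 6 ≡ 24. → (32, 24)
4P: (32, 24) + (41, 1). λ = (1 - 24)/(41 - 32) ≡ 20/9 mod 43. 9⁻¹ ≡ 24 (mod 43) since 9·24 = 216 ≡ 1, so λ ≡ 7.
  x = λ² - 32 - 41 = 49 - 73 ≡ 19; y = λ·(32 - 19) - 24 ≡ 24. → (19, 24)
5P: (19, 24) + (41, 1). λ = (1 - 24)/(41 - 19) ≡ 20/22 mod 43. 22⁻¹ ≡ 2 (mod 43) since 22·2 = 44 ≡ 1, so λ ≡ 40.
  x = λ² - 19 - 41 = 1600 - 60 ≡ 35; y = λ·(19 - 35) - 24 ≡ 24. → (35, 24)
6P: (35, 24) + (41, 1). λ = (1 - 24)/(41 - 35) ≡ 20/6 mod 43. 6⁻¹ ≡ 36 (mod 43), so λ ≡ 32.
  x = λ² - 35 - 41 = 1024 - 76 ≡ 2; y = λ·(35 - 2) - 24 ≡ 0. → (2, 0)
7P: (2, 0) + (41, 1). λ = (1 - 0)/(41 - 2) ≡ 1/39 mod 43. 39⁻¹ ≡ 32 (mod 43), so λ ≡ 32.
  x = λ² - 2 - 41 = 1024 - 43 ≡ 35; y = λ·(2 - 35) - 0 ≡ 19. → (35, 19)
8P: (35, 19) + (41, 1). λ = (1 - 19)/(41 - 35) ≡ 25/6 mod 43. 6⁻¹ ≡ 36 (mod 43) since 6·36 = 216 ≡ 1, so λ ≡ 40.
  x = λ² - 35 - 41 = 1600 - 76 ≡ 19; y = λ·(35 - 19) - 19 ≡ 19. → (19, 19)
9P: (19, 19) + (41, 1). λ = (1 - 19)/(41 - 19) ≡ 25/22 mod 43. 22⁻¹ ≡ 2 (mod 43), so λ ≡ 7.
  x = λ² - 19 - 41 = 49 - 60 ≡ 32; y = λ·(19 - 32) - 19 ≡ 19. → (32, 19)
10P: (32, 19) + (41, 1). λ = (1 - 19)/(41 - 32) ≡ 25/9 mod 43. 9⁻¹ ≡ 24 (mod 43), so λ ≡ 41.
  x = λ² - 32 - 41 = 1681 - 73 ≡ 17; y = λ·(32 - 17) - 19 ≡ 37. → (17, 37)
11P: (17, 37) + (41, 1). λ = (1 - 37)/(41 - 17) ≡ 7/24 mod 43. 24⁻¹ ≡ 9 (mod 43), so λ ≡ 20.
  x = λ² - 17 - 41 = 400 - 58 ≡ 41; y = λ·(17 - 41) - 37 ≡ 42. → (41, 42)
12P: (41, 42) + (41, 1): same x and y₁ ≡ -y₂, so the sum is O.
12P = O, so the order is 12.

12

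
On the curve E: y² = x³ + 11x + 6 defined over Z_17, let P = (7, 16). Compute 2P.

tangent at (7, 16): λ = (3·7² + 11)/(2·16) ≡ 5/15. 15⁻¹ ≡ 8 (mod 17) since 15·8 = 120 ≡ 1, so λ ≡ 5·8 ≡ 6.
  x = λ² - 7 - 7 = 36 - 14 ≡ 5; y = λ·(7 - 5) - 16 ≡ 13. → (5, 13)

(5, 13)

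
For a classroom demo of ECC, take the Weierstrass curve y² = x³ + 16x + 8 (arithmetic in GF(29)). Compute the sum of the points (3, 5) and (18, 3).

(3, 5) + (18, 3). λ = (3 - 5)/(18 - 3) ≡ 27/15 mod 29. 15⁻¹ ≡ 2 (mod 29) since 15·2 = 30 ≡ 1, so λ ≡ 25.
  x = λ² - 3 - 18 = 625 - 21 ≡ 24; y = λ·(3 - 24) - 5 ≡ 21. → (24, 21)

(24, 21)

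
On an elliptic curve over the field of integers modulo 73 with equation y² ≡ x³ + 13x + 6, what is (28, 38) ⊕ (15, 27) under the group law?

(67, 2)

(28, 38) + (15, 27). λ = (27 - 38)/(15 - 28) ≡ 62/60 mod 73. 60⁻¹ ≡ 28 (mod 73) since 60·28 = 1680 ≡ 1, so λ ≡ 57.
  x = λ² - 28 - 15 = 3249 - 43 ≡ 67; y = λ·(28 - 67) - 38 ≡ 2. → (67, 2)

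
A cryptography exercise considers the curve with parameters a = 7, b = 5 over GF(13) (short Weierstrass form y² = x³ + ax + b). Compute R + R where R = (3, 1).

(10, 10)

tangent at (3, 1): λ = (3·3² + 7)/(2·1) ≡ 8/2. 2⁻¹ ≡ 7 (mod 13) since 2·7 = 14 ≡ 1, so λ ≡ 8·7 ≡ 4.
  x = λ² - 3 - 3 = 16 - 6 ≡ 10; y = λ·(3 - 10) - 1 ≡ 10. → (10, 10)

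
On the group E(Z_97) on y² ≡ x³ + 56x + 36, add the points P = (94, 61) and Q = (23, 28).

(94, 61) + (23, 28). λ = (28 - 61)/(23 - 94) ≡ 64/26 mod 97. 26⁻¹ ≡ 56 (mod 97), so λ ≡ 92.
  x = λ² - 94 - 23 = 8464 - 117 ≡ 5; y = λ·(94 - 5) - 61 ≡ 76. → (5, 76)

(5, 76)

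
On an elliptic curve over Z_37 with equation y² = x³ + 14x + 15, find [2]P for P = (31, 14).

tangent at (31, 14): λ = (3·31² + 14)/(2·14) ≡ 11/28. 28⁻¹ ≡ 4 (mod 37) since 28·4 = 112 ≡ 1, so λ ≡ 11·4 ≡ 7.
  x = λ² - 31 - 31 = 49 - 62 ≡ 24; y = λ·(31 - 24) - 14 ≡ 35. → (24, 35)

(24, 35)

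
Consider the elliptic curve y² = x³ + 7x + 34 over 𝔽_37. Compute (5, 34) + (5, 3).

The two points share x = 5 and their y-coordinates satisfy 34 + 3 ≡ 0 (mod 37), so they are inverses. Their sum is 𝒪.

O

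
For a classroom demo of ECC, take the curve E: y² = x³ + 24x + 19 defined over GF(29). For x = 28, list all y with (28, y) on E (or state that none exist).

9, 20

x³ + 24x + 19 = 22643 ≡ 23 (mod 29).
Square roots of 23 mod 29: 9 and 20 (since 9² = 81 ≡ 23).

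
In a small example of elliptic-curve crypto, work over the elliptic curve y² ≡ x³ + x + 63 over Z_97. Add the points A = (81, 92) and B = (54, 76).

(68, 63)

(81, 92) + (54, 76). λ = (76 - 92)/(54 - 81) ≡ 81/70 mod 97. 70⁻¹ ≡ 79 (mod 97) since 70·79 = 5530 ≡ 1, so λ ≡ 94.
  x = λ² - 81 - 54 = 8836 - 135 ≡ 68; y = λ·(81 - 68) - 92 ≡ 63. → (68, 63)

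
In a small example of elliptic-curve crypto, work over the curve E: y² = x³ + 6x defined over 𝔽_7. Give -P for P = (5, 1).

-(5, 1) = (5, -1 mod 7) = (5, 6).

(5, 6)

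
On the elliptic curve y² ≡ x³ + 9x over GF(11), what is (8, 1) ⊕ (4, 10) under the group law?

(2, 2)

(8, 1) + (4, 10). λ = (10 - 1)/(4 - 8) ≡ 9/7 mod 11. 7⁻¹ ≡ 8 (mod 11) since 7·8 = 56 ≡ 1, so λ ≡ 6.
  x = λ² - 8 - 4 = 36 - 12 ≡ 2; y = λ·(8 - 2) - 1 ≡ 2. → (2, 2)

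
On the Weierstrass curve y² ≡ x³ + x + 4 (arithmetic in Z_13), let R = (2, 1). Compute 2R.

tangent at (2, 1): λ = (3·2² + 1)/(2·1) ≡ 0/2. 2⁻¹ ≡ 7 (mod 13) since 2·7 = 14 ≡ 1, so λ ≡ 0·7 ≡ 0.
  x = λ² - 2 - 2 = 0 - 4 ≡ 9; y = λ·(2 - 9) - 1 ≡ 12. → (9, 12)

(9, 12)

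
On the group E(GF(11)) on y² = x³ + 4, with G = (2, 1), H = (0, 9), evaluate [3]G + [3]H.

(3, 8)

First 3G:
Repeated addition: build up to 3G.
2G: tangent at (2, 1): λ = (3·2² + 0)/(2·1) ≡ 1/2. 2⁻¹ ≡ 6 (mod 11) since 2·6 = 12 ≡ 1, so λ ≡ 1·6 ≡ 6.
  x = λ² - 2 - 2 = 36 - 4 ≡ 10; y = λ·(2 - 10) - 1 ≡ 6. → (10, 6)
3G: (10, 6) + (2, 1). λ = (1 - 6)/(2 - 10) ≡ 6/3 mod 11. 3⁻¹ ≡ 4 (mod 11) since 3·4 = 12 ≡ 1, so λ ≡ 2.
  x = λ² - 10 - 2 = 4 - 12 ≡ 3; y = λ·(10 - 3) - 6 ≡ 8. → (3, 8)
3G = (3, 8).
Next 3H:
Repeated addition: build up to 3H.
2H: tangent at (0, 9): λ = (3·0² + 0)/(2·9) ≡ 0/7. 7⁻¹ ≡ 8 (mod 11), so λ ≡ 0·8 ≡ 0.
  x = λ² - 0 - 0 = 0 - 0 ≡ 0; y = λ·(0 - 0) - 9 ≡ 2. → (0, 2)
3H: (0, 2) + (0, 9): same x and y₁ ≡ -y₂, so the sum is the point at infinity.
3H = the point at infinity.
Finally 3G + 3H:
(3, 8) + the point at infinity = (3, 8) (identity).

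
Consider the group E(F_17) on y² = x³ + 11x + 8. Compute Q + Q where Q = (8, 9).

tangent at (8, 9): λ = (3·8² + 11)/(2·9) ≡ 16/1. 1⁻¹ ≡ 1 (mod 17), so λ ≡ 16·1 ≡ 16.
  x = λ² - 8 - 8 = 256 - 16 ≡ 2; y = λ·(8 - 2) - 9 ≡ 2. → (2, 2)

(2, 2)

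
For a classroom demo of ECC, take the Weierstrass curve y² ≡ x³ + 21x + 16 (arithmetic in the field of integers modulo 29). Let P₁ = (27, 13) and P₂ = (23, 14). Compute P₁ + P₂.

(27, 13) + (23, 14). λ = (14 - 13)/(23 - 27) ≡ 1/25 mod 29. 25⁻¹ ≡ 7 (mod 29), so λ ≡ 7.
  x = λ² - 27 - 23 = 49 - 50 ≡ 28; y = λ·(27 - 28) - 13 ≡ 9. → (28, 9)

(28, 9)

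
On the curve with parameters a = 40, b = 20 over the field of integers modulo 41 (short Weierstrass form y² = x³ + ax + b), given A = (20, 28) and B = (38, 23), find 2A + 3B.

(13, 21)

First 2A:
Repeated addition: build up to 2A.
2A: tangent at (20, 28): λ = (3·20² + 40)/(2·28) ≡ 10/15. 15⁻¹ ≡ 11 (mod 41), so λ ≡ 10·11 ≡ 28.
  x = λ² - 20 - 20 = 784 - 40 ≡ 6; y = λ·(20 - 6) - 28 ≡ 36. → (6, 36)
2A = (6, 36).
Next 3B:
Repeated addition: build up to 3B.
2B: tangent at (38, 23): λ = (3·38² + 40)/(2·23) ≡ 26/5. 5⁻¹ ≡ 33 (mod 41) since 5·33 = 165 ≡ 1, so λ ≡ 26·33 ≡ 38.
  x = λ² - 38 - 38 = 1444 - 76 ≡ 15; y = λ·(38 - 15) - 23 ≡ 31. → (15, 31)
3B: (15, 31) + (38, 23). λ = (23 - 31)/(38 - 15) ≡ 33/23 mod 41. 23⁻¹ ≡ 25 (mod 41) since 23·25 = 575 ≡ 1, so λ ≡ 5.
  x = λ² - 15 - 38 = 25 - 53 ≡ 13; y = λ·(15 - 13) - 31 ≡ 20. → (13, 20)
3B = (13, 20).
Finally 2A + 3B:
(6, 36) + (13, 20). λ = (20 - 36)/(13 - 6) ≡ 25/7 mod 41. 7⁻¹ ≡ 6 (mod 41), so λ ≡ 27.
  x = λ² - 6 - 13 = 729 - 19 ≡ 13; y = λ·(6 - 13) - 36 ≡ 21. → (13, 21)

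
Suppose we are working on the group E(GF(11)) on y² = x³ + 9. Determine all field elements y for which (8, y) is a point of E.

x³ + 0x + 9 = 521 ≡ 4 (mod 11).
Square roots of 4 mod 11: 2 and 9 (since 2² = 4 ≡ 4).

2, 9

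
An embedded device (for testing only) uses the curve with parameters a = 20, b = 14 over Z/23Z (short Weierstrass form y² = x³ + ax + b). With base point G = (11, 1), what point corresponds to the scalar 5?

Double-and-add on 5 = (101)₂. Start with G = (11, 1) for the leading 1-bit.
double: tangent at (11, 1): λ = (3·11² + 20)/(2·1) ≡ 15/2. 2⁻¹ ≡ 12 (mod 23), so λ ≡ 15·12 ≡ 19.
  x = λ² - 11 - 11 = 361 - 22 ≡ 17; y = λ·(11 - 17) - 1 ≡ 0. → (17, 0)
double: (17, 0) + (17, 0): same x and y₁ ≡ -y₂, so the sum is the point at infinity.
add G: the point at infinity + (11, 1) = (11, 1) (identity).

(11, 1)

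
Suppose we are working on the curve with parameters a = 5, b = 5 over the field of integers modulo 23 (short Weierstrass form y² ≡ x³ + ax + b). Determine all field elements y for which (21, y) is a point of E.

none

x³ + 5x + 5 = 9371 ≡ 10 (mod 23).
10 is a non-residue mod 23; no y exists.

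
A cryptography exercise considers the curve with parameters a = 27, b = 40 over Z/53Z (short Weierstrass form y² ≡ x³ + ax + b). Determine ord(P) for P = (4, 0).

2P: (4, 0) + (4, 0): same x and y₁ ≡ -y₂, so the sum is 𝒪.
2P = 𝒪, so the order is 2.

2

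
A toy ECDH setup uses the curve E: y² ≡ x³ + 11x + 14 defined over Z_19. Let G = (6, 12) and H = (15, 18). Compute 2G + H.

First 2G:
Repeated addition: build up to 2G.
2G: tangent at (6, 12): λ = (3·6² + 11)/(2·12) ≡ 5/5. 5⁻¹ ≡ 4 (mod 19) since 5·4 = 20 ≡ 1, so λ ≡ 5·4 ≡ 1.
  x = λ² - 6 - 6 = 1 - 12 ≡ 8; y = λ·(6 - 8) - 12 ≡ 5. → (8, 5)
2G = (8, 5).
Finally 2G + H:
(8, 5) + (15, 18). λ = (18 - 5)/(15 - 8) ≡ 13/7 mod 19. 7⁻¹ ≡ 11 (mod 19), so λ ≡ 10.
  x = λ² - 8 - 15 = 100 - 23 ≡ 1; y = λ·(8 - 1) - 5 ≡ 8. → (1, 8)

(1, 8)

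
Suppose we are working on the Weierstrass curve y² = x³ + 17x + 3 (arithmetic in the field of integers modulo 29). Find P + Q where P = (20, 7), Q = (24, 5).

(7, 1)

(20, 7) + (24, 5). λ = (5 - 7)/(24 - 20) ≡ 27/4 mod 29. 4⁻¹ ≡ 22 (mod 29) since 4·22 = 88 ≡ 1, so λ ≡ 14.
  x = λ² - 20 - 24 = 196 - 44 ≡ 7; y = λ·(20 - 7) - 7 ≡ 1. → (7, 1)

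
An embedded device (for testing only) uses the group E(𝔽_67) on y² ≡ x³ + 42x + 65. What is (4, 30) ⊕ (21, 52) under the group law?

(4, 30) + (21, 52). λ = (52 - 30)/(21 - 4) ≡ 22/17 mod 67. 17⁻¹ ≡ 4 (mod 67), so λ ≡ 21.
  x = λ² - 4 - 21 = 441 - 25 ≡ 14; y = λ·(4 - 14) - 30 ≡ 28. → (14, 28)

(14, 28)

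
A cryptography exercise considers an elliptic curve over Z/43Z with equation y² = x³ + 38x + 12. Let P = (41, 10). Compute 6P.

(35, 23)

Repeated addition: build up to 6P.
2P: tangent at (41, 10): λ = (3·41² + 38)/(2·10) ≡ 7/20. 20⁻¹ ≡ 28 (mod 43) since 20·28 = 560 ≡ 1, so λ ≡ 7·28 ≡ 24.
  x = λ² - 41 - 41 = 576 - 82 ≡ 21; y = λ·(41 - 21) - 10 ≡ 40. → (21, 40)
3P: (21, 40) + (41, 10). λ = (10 - 40)/(41 - 21) ≡ 13/20 mod 43. 20⁻¹ ≡ 28 (mod 43) since 20·28 = 560 ≡ 1, so λ ≡ 20.
  x = λ² - 21 - 41 = 400 - 62 ≡ 37; y = λ·(21 - 37) - 40 ≡ 27. → (37, 27)
4P: (37, 27) + (41, 10). λ = (10 - 27)/(41 - 37) ≡ 26/4 mod 43. 4⁻¹ ≡ 11 (mod 43) since 4·11 = 44 ≡ 1, so λ ≡ 28.
  x = λ² - 37 - 41 = 784 - 78 ≡ 18; y = λ·(37 - 18) - 27 ≡ 32. → (18, 32)
5P: (18, 32) + (41, 10). λ = (10 - 32)/(41 - 18) ≡ 21/23 mod 43. 23⁻¹ ≡ 15 (mod 43), so λ ≡ 14.
  x = λ² - 18 - 41 = 196 - 59 ≡ 8; y = λ·(18 - 8) - 32 ≡ 22. → (8, 22)
6P: (8, 22) + (41, 10). λ = (10 - 22)/(41 - 8) ≡ 31/33 mod 43. 33⁻¹ ≡ 30 (mod 43), so λ ≡ 27.
  x = λ² - 8 - 41 = 729 - 49 ≡ 35; y = λ·(8 - 35) - 22 ≡ 23. → (35, 23)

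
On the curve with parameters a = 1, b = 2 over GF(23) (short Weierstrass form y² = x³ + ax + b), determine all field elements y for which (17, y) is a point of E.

x³ + 1x + 2 = 4932 ≡ 10 (mod 23).
10 is a non-residue mod 23; no y exists.

none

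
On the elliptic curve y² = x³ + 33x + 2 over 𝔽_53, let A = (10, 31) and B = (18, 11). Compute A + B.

(10, 31) + (18, 11). λ = (11 - 31)/(18 - 10) ≡ 33/8 mod 53. 8⁻¹ ≡ 20 (mod 53), so λ ≡ 24.
  x = λ² - 10 - 18 = 576 - 28 ≡ 18; y = λ·(10 - 18) - 31 ≡ 42. → (18, 42)

(18, 42)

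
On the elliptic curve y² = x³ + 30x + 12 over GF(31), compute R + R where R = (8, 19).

tangent at (8, 19): λ = (3·8² + 30)/(2·19) ≡ 5/7. 7⁻¹ ≡ 9 (mod 31) since 7·9 = 63 ≡ 1, so λ ≡ 5·9 ≡ 14.
  x = λ² - 8 - 8 = 196 - 16 ≡ 25; y = λ·(8 - 25) - 19 ≡ 22. → (25, 22)

(25, 22)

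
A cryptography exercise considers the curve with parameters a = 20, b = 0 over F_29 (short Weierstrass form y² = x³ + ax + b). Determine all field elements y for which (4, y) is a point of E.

x³ + 20x + 0 = 144 ≡ 28 (mod 29).
Square roots of 28 mod 29: 12 and 17 (since 12² = 144 ≡ 28).

12, 17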